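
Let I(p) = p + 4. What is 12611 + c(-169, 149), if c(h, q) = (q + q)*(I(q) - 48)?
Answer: 43901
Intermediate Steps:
I(p) = 4 + p
c(h, q) = 2*q*(-44 + q) (c(h, q) = (q + q)*((4 + q) - 48) = (2*q)*(-44 + q) = 2*q*(-44 + q))
12611 + c(-169, 149) = 12611 + 2*149*(-44 + 149) = 12611 + 2*149*105 = 12611 + 31290 = 43901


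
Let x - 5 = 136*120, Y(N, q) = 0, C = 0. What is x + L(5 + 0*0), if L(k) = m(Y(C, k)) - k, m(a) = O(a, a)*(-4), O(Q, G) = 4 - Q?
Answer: 16304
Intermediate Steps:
x = 16325 (x = 5 + 136*120 = 5 + 16320 = 16325)
m(a) = -16 + 4*a (m(a) = (4 - a)*(-4) = -16 + 4*a)
L(k) = -16 - k (L(k) = (-16 + 4*0) - k = (-16 + 0) - k = -16 - k)
x + L(5 + 0*0) = 16325 + (-16 - (5 + 0*0)) = 16325 + (-16 - (5 + 0)) = 16325 + (-16 - 1*5) = 16325 + (-16 - 5) = 16325 - 21 = 16304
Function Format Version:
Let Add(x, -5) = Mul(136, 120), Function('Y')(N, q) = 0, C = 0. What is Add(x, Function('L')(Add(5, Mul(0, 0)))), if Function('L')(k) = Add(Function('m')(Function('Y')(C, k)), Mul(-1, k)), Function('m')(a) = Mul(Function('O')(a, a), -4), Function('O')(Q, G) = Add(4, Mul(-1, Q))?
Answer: 16304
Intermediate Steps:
x = 16325 (x = Add(5, Mul(136, 120)) = Add(5, 16320) = 16325)
Function('m')(a) = Add(-16, Mul(4, a)) (Function('m')(a) = Mul(Add(4, Mul(-1, a)), -4) = Add(-16, Mul(4, a)))
Function('L')(k) = Add(-16, Mul(-1, k)) (Function('L')(k) = Add(Add(-16, Mul(4, 0)), Mul(-1, k)) = Add(Add(-16, 0), Mul(-1, k)) = Add(-16, Mul(-1, k)))
Add(x, Function('L')(Add(5, Mul(0, 0)))) = Add(16325, Add(-16, Mul(-1, Add(5, Mul(0, 0))))) = Add(16325, Add(-16, Mul(-1, Add(5, 0)))) = Add(16325, Add(-16, Mul(-1, 5))) = Add(16325, Add(-16, -5)) = Add(16325, -21) = 16304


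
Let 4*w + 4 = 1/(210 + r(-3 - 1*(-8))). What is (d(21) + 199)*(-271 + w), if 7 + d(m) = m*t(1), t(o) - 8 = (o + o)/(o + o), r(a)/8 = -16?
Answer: -33990915/328 ≈ -1.0363e+5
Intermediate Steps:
r(a) = -128 (r(a) = 8*(-16) = -128)
t(o) = 9 (t(o) = 8 + (o + o)/(o + o) = 8 + (2*o)/((2*o)) = 8 + (2*o)*(1/(2*o)) = 8 + 1 = 9)
d(m) = -7 + 9*m (d(m) = -7 + m*9 = -7 + 9*m)
w = -327/328 (w = -1 + 1/(4*(210 - 128)) = -1 + (¼)/82 = -1 + (¼)*(1/82) = -1 + 1/328 = -327/328 ≈ -0.99695)
(d(21) + 199)*(-271 + w) = ((-7 + 9*21) + 199)*(-271 - 327/328) = ((-7 + 189) + 199)*(-89215/328) = (182 + 199)*(-89215/328) = 381*(-89215/328) = -33990915/328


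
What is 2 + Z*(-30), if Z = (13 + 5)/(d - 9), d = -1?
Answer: 56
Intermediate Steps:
Z = -9/5 (Z = (13 + 5)/(-1 - 9) = 18/(-10) = 18*(-⅒) = -9/5 ≈ -1.8000)
2 + Z*(-30) = 2 - 9/5*(-30) = 2 + 54 = 56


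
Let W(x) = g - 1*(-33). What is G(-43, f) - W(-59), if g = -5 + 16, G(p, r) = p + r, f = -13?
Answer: -100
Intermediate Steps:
g = 11
W(x) = 44 (W(x) = 11 - 1*(-33) = 11 + 33 = 44)
G(-43, f) - W(-59) = (-43 - 13) - 1*44 = -56 - 44 = -100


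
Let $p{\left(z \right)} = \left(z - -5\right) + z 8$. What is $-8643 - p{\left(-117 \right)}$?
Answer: $-7595$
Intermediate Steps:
$p{\left(z \right)} = 5 + 9 z$ ($p{\left(z \right)} = \left(z + 5\right) + 8 z = \left(5 + z\right) + 8 z = 5 + 9 z$)
$-8643 - p{\left(-117 \right)} = -8643 - \left(5 + 9 \left(-117\right)\right) = -8643 - \left(5 - 1053\right) = -8643 - -1048 = -8643 + 1048 = -7595$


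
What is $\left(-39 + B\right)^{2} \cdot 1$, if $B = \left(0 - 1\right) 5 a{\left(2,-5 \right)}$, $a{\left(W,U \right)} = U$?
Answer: $196$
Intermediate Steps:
$B = 25$ ($B = \left(0 - 1\right) 5 \left(-5\right) = \left(0 - 1\right) \left(-25\right) = \left(-1\right) \left(-25\right) = 25$)
$\left(-39 + B\right)^{2} \cdot 1 = \left(-39 + 25\right)^{2} \cdot 1 = \left(-14\right)^{2} \cdot 1 = 196 \cdot 1 = 196$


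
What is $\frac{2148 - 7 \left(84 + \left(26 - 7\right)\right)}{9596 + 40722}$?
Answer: $\frac{1427}{50318} \approx 0.02836$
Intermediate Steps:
$\frac{2148 - 7 \left(84 + \left(26 - 7\right)\right)}{9596 + 40722} = \frac{2148 - 7 \left(84 + \left(26 - 7\right)\right)}{50318} = \left(2148 - 7 \left(84 + 19\right)\right) \frac{1}{50318} = \left(2148 - 721\right) \frac{1}{50318} = 1427 \cdot \frac{1}{50318} = \frac{1427}{50318}$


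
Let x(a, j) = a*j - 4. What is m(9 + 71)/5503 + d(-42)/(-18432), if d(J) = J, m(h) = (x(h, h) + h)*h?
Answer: 1591580281/16905216 ≈ 94.147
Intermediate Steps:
x(a, j) = -4 + a*j
m(h) = h*(-4 + h + h²) (m(h) = ((-4 + h*h) + h)*h = ((-4 + h²) + h)*h = (-4 + h + h²)*h = h*(-4 + h + h²))
m(9 + 71)/5503 + d(-42)/(-18432) = ((9 + 71)*(-4 + (9 + 71) + (9 + 71)²))/5503 - 42/(-18432) = (80*(-4 + 80 + 80²))*(1/5503) - 42*(-1/18432) = (80*(-4 + 80 + 6400))*(1/5503) + 7/3072 = (80*6476)*(1/5503) + 7/3072 = 518080*(1/5503) + 7/3072 = 518080/5503 + 7/3072 = 1591580281/16905216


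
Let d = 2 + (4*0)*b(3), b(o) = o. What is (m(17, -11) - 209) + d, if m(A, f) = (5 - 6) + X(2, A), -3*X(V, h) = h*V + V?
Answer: -220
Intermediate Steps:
X(V, h) = -V/3 - V*h/3 (X(V, h) = -(h*V + V)/3 = -(V*h + V)/3 = -(V + V*h)/3 = -V/3 - V*h/3)
m(A, f) = -5/3 - 2*A/3 (m(A, f) = (5 - 6) - 1/3*2*(1 + A) = -1 + (-2/3 - 2*A/3) = -5/3 - 2*A/3)
d = 2 (d = 2 + (4*0)*3 = 2 + 0*3 = 2 + 0 = 2)
(m(17, -11) - 209) + d = ((-5/3 - 2/3*17) - 209) + 2 = ((-5/3 - 34/3) - 209) + 2 = (-13 - 209) + 2 = -222 + 2 = -220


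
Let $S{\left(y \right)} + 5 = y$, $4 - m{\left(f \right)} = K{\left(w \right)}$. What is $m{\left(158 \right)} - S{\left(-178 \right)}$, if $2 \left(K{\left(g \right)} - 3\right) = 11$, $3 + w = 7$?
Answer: $\frac{357}{2} \approx 178.5$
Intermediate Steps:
$w = 4$ ($w = -3 + 7 = 4$)
$K{\left(g \right)} = \frac{17}{2}$ ($K{\left(g \right)} = 3 + \frac{1}{2} \cdot 11 = 3 + \frac{11}{2} = \frac{17}{2}$)
$m{\left(f \right)} = - \frac{9}{2}$ ($m{\left(f \right)} = 4 - \frac{17}{2} = - \frac{9}{2}$)
$S{\left(y \right)} = -5 + y$
$m{\left(158 \right)} - S{\left(-178 \right)} = - \frac{9}{2} - \left(-5 - 178\right) = - \frac{9}{2} - -183 = - \frac{9}{2} + 183 = \frac{357}{2}$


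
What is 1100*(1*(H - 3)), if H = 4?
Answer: 1100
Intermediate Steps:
1100*(1*(H - 3)) = 1100*(1*(4 - 3)) = 1100*(1*1) = 1100*1 = 1100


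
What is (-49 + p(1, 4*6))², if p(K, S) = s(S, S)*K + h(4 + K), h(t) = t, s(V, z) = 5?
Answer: 1521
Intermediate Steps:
p(K, S) = 4 + 6*K (p(K, S) = 5*K + (4 + K) = 4 + 6*K)
(-49 + p(1, 4*6))² = (-49 + (4 + 6*1))² = (-49 + (4 + 6))² = (-49 + 10)² = (-39)² = 1521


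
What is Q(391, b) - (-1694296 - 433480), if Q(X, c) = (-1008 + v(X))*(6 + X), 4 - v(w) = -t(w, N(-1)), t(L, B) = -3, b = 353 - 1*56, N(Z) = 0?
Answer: 1727997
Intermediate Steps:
b = 297 (b = 353 - 56 = 297)
v(w) = 1 (v(w) = 4 - (-1)*(-3) = 4 - 1*3 = 4 - 3 = 1)
Q(X, c) = -6042 - 1007*X (Q(X, c) = (-1008 + 1)*(6 + X) = -1007*(6 + X) = -6042 - 1007*X)
Q(391, b) - (-1694296 - 433480) = (-6042 - 1007*391) - (-1694296 - 433480) = (-6042 - 393737) - 1*(-2127776) = -399779 + 2127776 = 1727997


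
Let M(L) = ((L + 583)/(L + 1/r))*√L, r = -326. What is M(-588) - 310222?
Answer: -310222 + 22820*I*√3/191689 ≈ -3.1022e+5 + 0.2062*I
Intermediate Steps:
M(L) = √L*(583 + L)/(-1/326 + L) (M(L) = ((L + 583)/(L + 1/(-326)))*√L = ((583 + L)/(L - 1/326))*√L = ((583 + L)/(-1/326 + L))*√L = √L*(583 + L)/(-1/326 + L))
M(-588) - 310222 = 326*√(-588)*(583 - 588)/(-1 + 326*(-588)) - 310222 = 326*(14*I*√3)*(-5)/(-1 - 191688) - 310222 = 326*(14*I*√3)*(-5)/(-191689) - 310222 = 326*(14*I*√3)*(-1/191689)*(-5) - 310222 = 22820*I*√3/191689 - 310222 = -310222 + 22820*I*√3/191689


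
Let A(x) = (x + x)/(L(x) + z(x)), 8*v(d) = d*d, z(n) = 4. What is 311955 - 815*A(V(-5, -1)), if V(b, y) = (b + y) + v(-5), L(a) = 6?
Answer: 2499389/8 ≈ 3.1242e+5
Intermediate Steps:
v(d) = d²/8 (v(d) = (d*d)/8 = d²/8)
V(b, y) = 25/8 + b + y (V(b, y) = (b + y) + (⅛)*(-5)² = (b + y) + (⅛)*25 = (b + y) + 25/8 = 25/8 + b + y)
A(x) = x/5 (A(x) = (x + x)/(6 + 4) = (2*x)/10 = (2*x)*(⅒) = x/5)
311955 - 815*A(V(-5, -1)) = 311955 - 163*(25/8 - 5 - 1) = 311955 - 163*(-23)/8 = 311955 - 815*(-23/40) = 311955 + 3749/8 = 2499389/8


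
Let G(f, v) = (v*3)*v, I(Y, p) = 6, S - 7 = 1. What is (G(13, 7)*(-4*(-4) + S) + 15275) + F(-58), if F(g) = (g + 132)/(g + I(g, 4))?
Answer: 488841/26 ≈ 18802.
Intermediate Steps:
S = 8 (S = 7 + 1 = 8)
G(f, v) = 3*v² (G(f, v) = (3*v)*v = 3*v²)
F(g) = (132 + g)/(6 + g) (F(g) = (g + 132)/(g + 6) = (132 + g)/(6 + g))
(G(13, 7)*(-4*(-4) + S) + 15275) + F(-58) = ((3*7²)*(-4*(-4) + 8) + 15275) + (132 - 58)/(6 - 58) = ((3*49)*(16 + 8) + 15275) + 74/(-52) = (147*24 + 15275) - 1/52*74 = (3528 + 15275) - 37/26 = 18803 - 37/26 = 488841/26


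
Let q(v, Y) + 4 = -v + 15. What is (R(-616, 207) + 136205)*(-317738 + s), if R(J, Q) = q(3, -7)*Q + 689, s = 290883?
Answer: -3720760250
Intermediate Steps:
q(v, Y) = 11 - v (q(v, Y) = -4 + (-v + 15) = -4 + (15 - v) = 11 - v)
R(J, Q) = 689 + 8*Q (R(J, Q) = (11 - 1*3)*Q + 689 = (11 - 3)*Q + 689 = 8*Q + 689 = 689 + 8*Q)
(R(-616, 207) + 136205)*(-317738 + s) = ((689 + 8*207) + 136205)*(-317738 + 290883) = ((689 + 1656) + 136205)*(-26855) = (2345 + 136205)*(-26855) = 138550*(-26855) = -3720760250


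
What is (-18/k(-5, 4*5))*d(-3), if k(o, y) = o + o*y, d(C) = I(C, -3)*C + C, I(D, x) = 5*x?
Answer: 36/5 ≈ 7.2000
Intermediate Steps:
d(C) = -14*C (d(C) = (5*(-3))*C + C = -15*C + C = -14*C)
(-18/k(-5, 4*5))*d(-3) = (-18*(-1/(5*(1 + 4*5))))*(-14*(-3)) = -18*(-1/(5*(1 + 20)))*42 = -18/((-5*21))*42 = -18/(-105)*42 = -18*(-1/105)*42 = (6/35)*42 = 36/5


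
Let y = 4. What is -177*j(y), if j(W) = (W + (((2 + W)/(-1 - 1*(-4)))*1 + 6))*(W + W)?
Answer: -16992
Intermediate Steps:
j(W) = 2*W*(20/3 + 4*W/3) (j(W) = (W + (((2 + W)/(-1 + 4))*1 + 6))*(2*W) = (W + (((2 + W)/3)*1 + 6))*(2*W) = (W + (((2 + W)*(⅓))*1 + 6))*(2*W) = (W + ((⅔ + W/3)*1 + 6))*(2*W) = (W + ((⅔ + W/3) + 6))*(2*W) = (W + (20/3 + W/3))*(2*W) = (20/3 + 4*W/3)*(2*W) = 2*W*(20/3 + 4*W/3))
-177*j(y) = -472*4*(5 + 4) = -472*4*9 = -177*96 = -16992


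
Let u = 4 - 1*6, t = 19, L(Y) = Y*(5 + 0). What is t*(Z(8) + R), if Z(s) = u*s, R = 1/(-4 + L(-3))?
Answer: -305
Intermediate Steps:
L(Y) = 5*Y (L(Y) = Y*5 = 5*Y)
R = -1/19 (R = 1/(-4 + 5*(-3)) = 1/(-4 - 15) = 1/(-19) = -1/19 ≈ -0.052632)
u = -2 (u = 4 - 6 = -2)
Z(s) = -2*s
t*(Z(8) + R) = 19*(-2*8 - 1/19) = 19*(-16 - 1/19) = 19*(-305/19) = -305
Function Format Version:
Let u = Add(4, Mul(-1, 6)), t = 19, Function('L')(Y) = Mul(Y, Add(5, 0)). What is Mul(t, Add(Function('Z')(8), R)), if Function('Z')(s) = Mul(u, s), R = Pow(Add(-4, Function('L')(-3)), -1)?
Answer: -305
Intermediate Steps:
Function('L')(Y) = Mul(5, Y) (Function('L')(Y) = Mul(Y, 5) = Mul(5, Y))
R = Rational(-1, 19) (R = Pow(Add(-4, Mul(5, -3)), -1) = Pow(Add(-4, -15), -1) = Pow(-19, -1) = Rational(-1, 19) ≈ -0.052632)
u = -2 (u = Add(4, -6) = -2)
Function('Z')(s) = Mul(-2, s)
Mul(t, Add(Function('Z')(8), R)) = Mul(19, Add(Mul(-2, 8), Rational(-1, 19))) = Mul(19, Add(-16, Rational(-1, 19))) = Mul(19, Rational(-305, 19)) = -305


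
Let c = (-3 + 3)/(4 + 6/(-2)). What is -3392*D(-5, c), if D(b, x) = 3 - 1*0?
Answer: -10176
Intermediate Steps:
c = 0 (c = 0/(4 + 6*(-1/2)) = 0/(4 - 3) = 0/1 = 0*1 = 0)
D(b, x) = 3 (D(b, x) = 3 + 0 = 3)
-3392*D(-5, c) = -3392*3 = -10176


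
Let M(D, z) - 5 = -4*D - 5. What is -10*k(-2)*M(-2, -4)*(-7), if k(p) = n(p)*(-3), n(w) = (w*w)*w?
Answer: 13440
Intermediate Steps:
n(w) = w**3 (n(w) = w**2*w = w**3)
M(D, z) = -4*D (M(D, z) = 5 + (-4*D - 5) = 5 + (-5 - 4*D) = -4*D)
k(p) = -3*p**3 (k(p) = p**3*(-3) = -3*p**3)
-10*k(-2)*M(-2, -4)*(-7) = -10*(-3*(-2)**3)*(-4*(-2))*(-7) = -10*-3*(-8)*8*(-7) = -10*24*8*(-7) = -1920*(-7) = -10*(-1344) = 13440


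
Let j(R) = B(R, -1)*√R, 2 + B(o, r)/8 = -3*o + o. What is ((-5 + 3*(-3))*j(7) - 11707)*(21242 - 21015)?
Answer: -2657489 + 406784*√7 ≈ -1.5812e+6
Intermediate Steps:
B(o, r) = -16 - 16*o (B(o, r) = -16 + 8*(-3*o + o) = -16 + 8*(-2*o) = -16 - 16*o)
j(R) = √R*(-16 - 16*R) (j(R) = (-16 - 16*R)*√R = √R*(-16 - 16*R))
((-5 + 3*(-3))*j(7) - 11707)*(21242 - 21015) = ((-5 + 3*(-3))*(16*√7*(-1 - 1*7)) - 11707)*(21242 - 21015) = ((-5 - 9)*(16*√7*(-1 - 7)) - 11707)*227 = (-224*√7*(-8) - 11707)*227 = (-(-1792)*√7 - 11707)*227 = (1792*√7 - 11707)*227 = (-11707 + 1792*√7)*227 = -2657489 + 406784*√7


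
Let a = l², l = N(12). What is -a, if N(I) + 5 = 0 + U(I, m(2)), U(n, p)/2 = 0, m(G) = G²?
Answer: -25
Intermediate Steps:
U(n, p) = 0 (U(n, p) = 2*0 = 0)
N(I) = -5 (N(I) = -5 + (0 + 0) = -5 + 0 = -5)
l = -5
a = 25 (a = (-5)² = 25)
-a = -1*25 = -25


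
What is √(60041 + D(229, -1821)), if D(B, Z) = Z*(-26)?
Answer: 23*√203 ≈ 327.70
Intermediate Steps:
D(B, Z) = -26*Z
√(60041 + D(229, -1821)) = √(60041 - 26*(-1821)) = √(60041 + 47346) = √107387 = 23*√203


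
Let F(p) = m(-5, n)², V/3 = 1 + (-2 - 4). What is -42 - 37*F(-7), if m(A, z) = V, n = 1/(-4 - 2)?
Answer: -8367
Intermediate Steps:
n = -⅙ (n = 1/(-6) = -⅙ ≈ -0.16667)
V = -15 (V = 3*(1 + (-2 - 4)) = 3*(1 - 6) = 3*(-5) = -15)
m(A, z) = -15
F(p) = 225 (F(p) = (-15)² = 225)
-42 - 37*F(-7) = -42 - 37*225 = -42 - 8325 = -8367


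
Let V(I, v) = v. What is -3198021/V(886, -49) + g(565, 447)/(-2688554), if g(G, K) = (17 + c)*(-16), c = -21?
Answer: 4299026074249/65869573 ≈ 65266.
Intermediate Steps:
g(G, K) = 64 (g(G, K) = (17 - 21)*(-16) = -4*(-16) = 64)
-3198021/V(886, -49) + g(565, 447)/(-2688554) = -3198021/(-49) + 64/(-2688554) = -3198021*(-1/49) + 64*(-1/2688554) = 3198021/49 - 32/1344277 = 4299026074249/65869573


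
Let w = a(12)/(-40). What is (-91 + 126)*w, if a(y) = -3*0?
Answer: 0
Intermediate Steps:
a(y) = 0
w = 0 (w = 0/(-40) = 0*(-1/40) = 0)
(-91 + 126)*w = (-91 + 126)*0 = 35*0 = 0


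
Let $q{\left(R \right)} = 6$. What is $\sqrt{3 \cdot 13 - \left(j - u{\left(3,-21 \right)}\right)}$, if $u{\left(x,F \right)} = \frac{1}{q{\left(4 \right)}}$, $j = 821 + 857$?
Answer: $\frac{i \sqrt{58998}}{6} \approx 40.482 i$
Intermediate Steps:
$j = 1678$
$u{\left(x,F \right)} = \frac{1}{6}$
$\sqrt{3 \cdot 13 - \left(j - u{\left(3,-21 \right)}\right)} = \sqrt{3 \cdot 13 + \left(\frac{1}{6} - 1678\right)} = \sqrt{39 + \left(\frac{1}{6} - 1678\right)} = \sqrt{39 - \frac{10067}{6}} = \sqrt{- \frac{9833}{6}} = \frac{i \sqrt{58998}}{6}$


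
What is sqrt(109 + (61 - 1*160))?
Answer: sqrt(10) ≈ 3.1623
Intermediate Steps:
sqrt(109 + (61 - 1*160)) = sqrt(109 + (61 - 160)) = sqrt(109 - 99) = sqrt(10)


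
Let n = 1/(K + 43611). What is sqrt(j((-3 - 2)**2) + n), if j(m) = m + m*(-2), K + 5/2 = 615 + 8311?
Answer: I*sqrt(275987158887)/105069 ≈ 5.0*I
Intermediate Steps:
K = 17847/2 (K = -5/2 + (615 + 8311) = -5/2 + 8926 = 17847/2 ≈ 8923.5)
j(m) = -m (j(m) = m - 2*m = -m)
n = 2/105069 (n = 1/(17847/2 + 43611) = 1/(105069/2) = 2/105069 ≈ 1.9035e-5)
sqrt(j((-3 - 2)**2) + n) = sqrt(-(-3 - 2)**2 + 2/105069) = sqrt(-1*(-5)**2 + 2/105069) = sqrt(-1*25 + 2/105069) = sqrt(-25 + 2/105069) = sqrt(-2626723/105069) = I*sqrt(275987158887)/105069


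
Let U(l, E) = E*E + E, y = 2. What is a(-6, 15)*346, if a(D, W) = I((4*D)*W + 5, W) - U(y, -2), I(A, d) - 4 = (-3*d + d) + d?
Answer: -4498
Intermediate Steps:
U(l, E) = E + E**2 (U(l, E) = E**2 + E = E + E**2)
I(A, d) = 4 - d (I(A, d) = 4 + ((-3*d + d) + d) = 4 + (-2*d + d) = 4 - d)
a(D, W) = 2 - W (a(D, W) = (4 - W) - (-2)*(1 - 2) = (4 - W) - (-2)*(-1) = (4 - W) - 1*2 = (4 - W) - 2 = 2 - W)
a(-6, 15)*346 = (2 - 1*15)*346 = (2 - 15)*346 = -13*346 = -4498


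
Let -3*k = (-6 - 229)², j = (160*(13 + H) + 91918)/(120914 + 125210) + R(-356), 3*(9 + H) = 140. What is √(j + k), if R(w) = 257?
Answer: I*√2473940531627646/369186 ≈ 134.73*I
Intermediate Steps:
H = 113/3 (H = -9 + (⅓)*140 = -9 + 140/3 = 113/3 ≈ 37.667)
j = 95030839/369186 (j = (160*(13 + 113/3) + 91918)/(120914 + 125210) + 257 = (160*(152/3) + 91918)/246124 + 257 = (24320/3 + 91918)*(1/246124) + 257 = (300074/3)*(1/246124) + 257 = 150037/369186 + 257 = 95030839/369186 ≈ 257.41)
k = -55225/3 (k = -(-6 - 229)²/3 = -⅓*(-235)² = -⅓*55225 = -55225/3 ≈ -18408.)
√(j + k) = √(95030839/369186 - 55225/3) = √(-6701068111/369186) = I*√2473940531627646/369186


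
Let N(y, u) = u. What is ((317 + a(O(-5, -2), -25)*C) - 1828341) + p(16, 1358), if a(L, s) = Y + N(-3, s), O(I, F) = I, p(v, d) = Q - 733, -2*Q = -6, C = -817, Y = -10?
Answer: -1800159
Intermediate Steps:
Q = 3 (Q = -½*(-6) = 3)
p(v, d) = -730 (p(v, d) = 3 - 733 = -730)
a(L, s) = -10 + s
((317 + a(O(-5, -2), -25)*C) - 1828341) + p(16, 1358) = ((317 + (-10 - 25)*(-817)) - 1828341) - 730 = ((317 - 35*(-817)) - 1828341) - 730 = ((317 + 28595) - 1828341) - 730 = (28912 - 1828341) - 730 = -1799429 - 730 = -1800159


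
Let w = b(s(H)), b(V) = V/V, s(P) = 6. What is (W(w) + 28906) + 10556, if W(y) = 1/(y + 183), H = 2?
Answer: 7261009/184 ≈ 39462.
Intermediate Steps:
b(V) = 1
w = 1
W(y) = 1/(183 + y)
(W(w) + 28906) + 10556 = (1/(183 + 1) + 28906) + 10556 = (1/184 + 28906) + 10556 = 5318705/184 + 10556 = 7261009/184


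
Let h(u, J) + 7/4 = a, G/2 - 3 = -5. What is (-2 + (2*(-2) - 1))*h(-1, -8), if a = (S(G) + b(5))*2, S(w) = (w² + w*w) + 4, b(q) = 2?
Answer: -2079/4 ≈ -519.75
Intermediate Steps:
G = -4 (G = 6 + 2*(-5) = 6 - 10 = -4)
S(w) = 4 + 2*w² (S(w) = (w² + w²) + 4 = 2*w² + 4 = 4 + 2*w²)
a = 76 (a = ((4 + 2*(-4)²) + 2)*2 = ((4 + 2*16) + 2)*2 = ((4 + 32) + 2)*2 = (36 + 2)*2 = 38*2 = 76)
h(u, J) = 297/4 (h(u, J) = -7/4 + 76 = 297/4)
(-2 + (2*(-2) - 1))*h(-1, -8) = (-2 + (2*(-2) - 1))*(297/4) = (-2 + (-4 - 1))*(297/4) = (-2 - 5)*(297/4) = -7*297/4 = -2079/4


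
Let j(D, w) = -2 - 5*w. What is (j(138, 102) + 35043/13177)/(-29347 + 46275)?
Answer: -6711581/223060256 ≈ -0.030089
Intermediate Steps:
(j(138, 102) + 35043/13177)/(-29347 + 46275) = ((-2 - 5*102) + 35043/13177)/(-29347 + 46275) = ((-2 - 510) + 35043*(1/13177))/16928 = (-512 + 35043/13177)*(1/16928) = -6711581/13177*1/16928 = -6711581/223060256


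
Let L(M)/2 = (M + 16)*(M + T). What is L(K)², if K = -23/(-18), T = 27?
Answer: 25058573401/26244 ≈ 9.5483e+5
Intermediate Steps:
K = 23/18 (K = -23*(-1/18) = 23/18 ≈ 1.2778)
L(M) = 2*(16 + M)*(27 + M) (L(M) = 2*((M + 16)*(M + 27)) = 2*((16 + M)*(27 + M)) = 2*(16 + M)*(27 + M))
L(K)² = (864 + 2*(23/18)² + 86*(23/18))² = (864 + 2*(529/324) + 989/9)² = (864 + 529/162 + 989/9)² = (158299/162)² = 25058573401/26244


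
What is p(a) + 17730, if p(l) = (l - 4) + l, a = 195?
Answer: 18116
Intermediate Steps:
p(l) = -4 + 2*l (p(l) = (-4 + l) + l = -4 + 2*l)
p(a) + 17730 = (-4 + 2*195) + 17730 = (-4 + 390) + 17730 = 386 + 17730 = 18116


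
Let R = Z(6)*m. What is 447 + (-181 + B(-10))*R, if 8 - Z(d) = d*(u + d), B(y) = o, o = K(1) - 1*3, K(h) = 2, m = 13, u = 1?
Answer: 80891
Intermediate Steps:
o = -1 (o = 2 - 1*3 = 2 - 3 = -1)
B(y) = -1
Z(d) = 8 - d*(1 + d)
R = -442 (R = (8 - 1*6 - 1*6²)*13 = (8 - 6 - 1*36)*13 = (8 - 6 - 36)*13 = -34*13 = -442)
447 + (-181 + B(-10))*R = 447 + (-181 - 1)*(-442) = 447 - 182*(-442) = 447 + 80444 = 80891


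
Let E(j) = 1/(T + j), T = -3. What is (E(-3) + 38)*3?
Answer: 227/2 ≈ 113.50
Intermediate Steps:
E(j) = 1/(-3 + j)
(E(-3) + 38)*3 = (1/(-3 - 3) + 38)*3 = (1/(-6) + 38)*3 = (-⅙ + 38)*3 = (227/6)*3 = 227/2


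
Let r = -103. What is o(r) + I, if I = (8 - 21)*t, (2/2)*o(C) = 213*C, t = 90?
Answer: -23109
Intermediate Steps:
o(C) = 213*C
I = -1170 (I = (8 - 21)*90 = -13*90 = -1170)
o(r) + I = 213*(-103) - 1170 = -21939 - 1170 = -23109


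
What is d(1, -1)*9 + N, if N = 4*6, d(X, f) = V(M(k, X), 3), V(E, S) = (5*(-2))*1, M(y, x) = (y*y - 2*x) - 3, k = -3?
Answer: -66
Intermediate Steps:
M(y, x) = -3 + y² - 2*x (M(y, x) = (y² - 2*x) - 3 = -3 + y² - 2*x)
V(E, S) = -10 (V(E, S) = -10*1 = -10)
d(X, f) = -10
N = 24
d(1, -1)*9 + N = -10*9 + 24 = -90 + 24 = -66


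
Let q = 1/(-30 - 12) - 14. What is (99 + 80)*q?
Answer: -105431/42 ≈ -2510.3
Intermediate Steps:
q = -589/42 (q = 1/(-42) - 14 = -1/42 - 14 = -589/42 ≈ -14.024)
(99 + 80)*q = (99 + 80)*(-589/42) = 179*(-589/42) = -105431/42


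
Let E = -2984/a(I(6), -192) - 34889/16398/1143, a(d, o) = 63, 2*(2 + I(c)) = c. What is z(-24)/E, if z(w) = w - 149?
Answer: 22697668854/6214561487 ≈ 3.6523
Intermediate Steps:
z(w) = -149 + w
I(c) = -2 + c/2
E = -6214561487/131200398 (E = -2984/63 - 34889/16398/1143 = -2984*1/63 - 34889*1/16398*(1/1143) = -2984/63 - 34889/16398*1/1143 = -2984/63 - 34889/18742914 = -6214561487/131200398 ≈ -47.367)
z(-24)/E = (-149 - 24)/(-6214561487/131200398) = -173*(-131200398/6214561487) = 22697668854/6214561487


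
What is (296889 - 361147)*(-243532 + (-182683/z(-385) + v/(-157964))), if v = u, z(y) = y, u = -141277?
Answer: 474923310895123567/30408070 ≈ 1.5618e+10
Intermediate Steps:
v = -141277
(296889 - 361147)*(-243532 + (-182683/z(-385) + v/(-157964))) = (296889 - 361147)*(-243532 + (-182683/(-385) - 141277/(-157964))) = -64258*(-243532 + (-182683*(-1/385) - 141277*(-1/157964))) = -64258*(-243532 + (182683/385 + 141277/157964)) = -64258*(-243532 + 28911729057/60816140) = -64258*(-14781764477423/60816140) = 474923310895123567/30408070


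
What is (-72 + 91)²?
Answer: 361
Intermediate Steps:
(-72 + 91)² = 19² = 361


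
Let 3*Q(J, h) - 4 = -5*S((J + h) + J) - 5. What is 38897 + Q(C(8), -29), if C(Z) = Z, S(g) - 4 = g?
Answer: 116735/3 ≈ 38912.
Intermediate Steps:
S(g) = 4 + g
Q(J, h) = -7 - 10*J/3 - 5*h/3 (Q(J, h) = 4/3 + (-5*(4 + ((J + h) + J)) - 5)/3 = 4/3 + (-5*(4 + (h + 2*J)) - 5)/3 = 4/3 + (-5*(4 + h + 2*J) - 5)/3 = 4/3 + ((-20 - 10*J - 5*h) - 5)/3 = 4/3 + (-25 - 10*J - 5*h)/3 = 4/3 + (-25/3 - 10*J/3 - 5*h/3) = -7 - 10*J/3 - 5*h/3)
38897 + Q(C(8), -29) = 38897 + (-7 - 10/3*8 - 5/3*(-29)) = 38897 + (-7 - 80/3 + 145/3) = 38897 + 44/3 = 116735/3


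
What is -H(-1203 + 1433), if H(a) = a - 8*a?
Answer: 1610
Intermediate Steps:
H(a) = -7*a
-H(-1203 + 1433) = -(-7)*(-1203 + 1433) = -(-7)*230 = -1*(-1610) = 1610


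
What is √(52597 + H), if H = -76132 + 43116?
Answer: √19581 ≈ 139.93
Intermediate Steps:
H = -33016
√(52597 + H) = √(52597 - 33016) = √19581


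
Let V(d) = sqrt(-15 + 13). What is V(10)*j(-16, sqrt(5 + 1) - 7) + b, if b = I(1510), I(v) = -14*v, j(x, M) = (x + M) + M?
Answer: -21140 - 2*I*sqrt(2)*(15 - sqrt(6)) ≈ -21140.0 - 35.498*I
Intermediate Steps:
j(x, M) = x + 2*M (j(x, M) = (M + x) + M = x + 2*M)
b = -21140 (b = -14*1510 = -21140)
V(d) = I*sqrt(2) (V(d) = sqrt(-2) = I*sqrt(2))
V(10)*j(-16, sqrt(5 + 1) - 7) + b = (I*sqrt(2))*(-16 + 2*(sqrt(5 + 1) - 7)) - 21140 = (I*sqrt(2))*(-16 + 2*(sqrt(6) - 7)) - 21140 = (I*sqrt(2))*(-16 + 2*(-7 + sqrt(6))) - 21140 = (I*sqrt(2))*(-16 + (-14 + 2*sqrt(6))) - 21140 = (I*sqrt(2))*(-30 + 2*sqrt(6)) - 21140 = I*sqrt(2)*(-30 + 2*sqrt(6)) - 21140 = -21140 + I*sqrt(2)*(-30 + 2*sqrt(6))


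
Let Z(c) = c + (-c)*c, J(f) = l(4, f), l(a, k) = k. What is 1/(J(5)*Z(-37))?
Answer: -1/7030 ≈ -0.00014225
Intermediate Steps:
J(f) = f
Z(c) = c - c²
1/(J(5)*Z(-37)) = 1/(5*(-37*(1 - 1*(-37)))) = 1/(5*(-37*(1 + 37))) = 1/(5*(-37*38)) = 1/(5*(-1406)) = 1/(-7030) = -1/7030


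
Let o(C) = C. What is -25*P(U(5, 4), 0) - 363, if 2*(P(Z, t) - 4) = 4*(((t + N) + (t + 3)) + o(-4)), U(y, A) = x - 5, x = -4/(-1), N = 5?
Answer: -663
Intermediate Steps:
x = 4 (x = -4*(-1) = 4)
U(y, A) = -1 (U(y, A) = 4 - 5 = -1)
P(Z, t) = 12 + 4*t (P(Z, t) = 4 + (4*(((t + 5) + (t + 3)) - 4))/2 = 4 + (4*(((5 + t) + (3 + t)) - 4))/2 = 4 + (4*((8 + 2*t) - 4))/2 = 4 + (4*(4 + 2*t))/2 = 4 + (16 + 8*t)/2 = 4 + (8 + 4*t) = 12 + 4*t)
-25*P(U(5, 4), 0) - 363 = -25*(12 + 4*0) - 363 = -25*(12 + 0) - 363 = -25*12 - 363 = -300 - 363 = -663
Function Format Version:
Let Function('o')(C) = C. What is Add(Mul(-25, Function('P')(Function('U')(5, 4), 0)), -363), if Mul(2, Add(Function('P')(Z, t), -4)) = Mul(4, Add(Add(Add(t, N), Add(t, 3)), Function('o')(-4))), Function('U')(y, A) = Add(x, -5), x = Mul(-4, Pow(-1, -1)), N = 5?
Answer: -663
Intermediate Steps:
x = 4 (x = Mul(-4, -1) = 4)
Function('U')(y, A) = -1 (Function('U')(y, A) = Add(4, -5) = -1)
Function('P')(Z, t) = Add(12, Mul(4, t)) (Function('P')(Z, t) = Add(4, Mul(Rational(1, 2), Mul(4, Add(Add(Add(t, 5), Add(t, 3)), -4)))) = Add(4, Mul(Rational(1, 2), Mul(4, Add(Add(Add(5, t), Add(3, t)), -4)))) = Add(4, Mul(Rational(1, 2), Mul(4, Add(Add(8, Mul(2, t)), -4)))) = Add(4, Mul(Rational(1, 2), Mul(4, Add(4, Mul(2, t))))) = Add(4, Mul(Rational(1, 2), Add(16, Mul(8, t)))) = Add(4, Add(8, Mul(4, t))) = Add(12, Mul(4, t)))
Add(Mul(-25, Function('P')(Function('U')(5, 4), 0)), -363) = Add(Mul(-25, Add(12, Mul(4, 0))), -363) = Add(Mul(-25, Add(12, 0)), -363) = Add(Mul(-25, 12), -363) = Add(-300, -363) = -663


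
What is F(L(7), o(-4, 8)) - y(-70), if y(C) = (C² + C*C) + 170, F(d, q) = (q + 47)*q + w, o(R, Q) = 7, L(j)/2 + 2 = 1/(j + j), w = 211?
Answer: -9381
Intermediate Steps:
L(j) = -4 + 1/j (L(j) = -4 + 2/(j + j) = -4 + 2/((2*j)) = -4 + 2*(1/(2*j)) = -4 + 1/j)
F(d, q) = 211 + q*(47 + q) (F(d, q) = (q + 47)*q + 211 = (47 + q)*q + 211 = q*(47 + q) + 211 = 211 + q*(47 + q))
y(C) = 170 + 2*C² (y(C) = (C² + C²) + 170 = 2*C² + 170 = 170 + 2*C²)
F(L(7), o(-4, 8)) - y(-70) = (211 + 7² + 47*7) - (170 + 2*(-70)²) = (211 + 49 + 329) - (170 + 2*4900) = 589 - (170 + 9800) = 589 - 1*9970 = 589 - 9970 = -9381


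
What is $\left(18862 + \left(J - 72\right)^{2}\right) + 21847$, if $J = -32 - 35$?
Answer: $60030$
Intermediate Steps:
$J = -67$ ($J = -32 - 35 = -67$)
$\left(18862 + \left(J - 72\right)^{2}\right) + 21847 = \left(18862 + \left(-67 - 72\right)^{2}\right) + 21847 = \left(18862 + \left(-139\right)^{2}\right) + 21847 = \left(18862 + 19321\right) + 21847 = 38183 + 21847 = 60030$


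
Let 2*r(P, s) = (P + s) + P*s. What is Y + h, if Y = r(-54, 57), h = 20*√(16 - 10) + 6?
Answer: -3063/2 + 20*√6 ≈ -1482.5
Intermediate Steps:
h = 6 + 20*√6 (h = 20*√6 + 6 = 6 + 20*√6 ≈ 54.990)
r(P, s) = P/2 + s/2 + P*s/2 (r(P, s) = ((P + s) + P*s)/2 = (P + s + P*s)/2 = P/2 + s/2 + P*s/2)
Y = -3075/2 (Y = (½)*(-54) + (½)*57 + (½)*(-54)*57 = -27 + 57/2 - 1539 = -3075/2 ≈ -1537.5)
Y + h = -3075/2 + (6 + 20*√6) = -3063/2 + 20*√6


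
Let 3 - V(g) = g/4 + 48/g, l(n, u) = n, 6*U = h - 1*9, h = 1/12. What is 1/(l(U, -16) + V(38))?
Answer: -1368/12653 ≈ -0.10812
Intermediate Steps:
h = 1/12 ≈ 0.083333
U = -107/72 (U = (1/12 - 1*9)/6 = (1/12 - 9)/6 = (⅙)*(-107/12) = -107/72 ≈ -1.4861)
V(g) = 3 - 48/g - g/4 (V(g) = 3 - (g/4 + 48/g) = 3 - (48/g + g/4) = 3 + (-48/g - g/4) = 3 - 48/g - g/4)
1/(l(U, -16) + V(38)) = 1/(-107/72 + (3 - 48/38 - ¼*38)) = 1/(-107/72 + (3 - 48*1/38 - 19/2)) = 1/(-107/72 + (3 - 24/19 - 19/2)) = 1/(-107/72 - 295/38) = 1/(-12653/1368) = -1368/12653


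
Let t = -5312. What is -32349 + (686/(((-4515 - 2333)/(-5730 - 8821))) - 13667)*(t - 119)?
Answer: 226931187289/3424 ≈ 6.6277e+7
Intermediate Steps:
-32349 + (686/(((-4515 - 2333)/(-5730 - 8821))) - 13667)*(t - 119) = -32349 + (686/(((-4515 - 2333)/(-5730 - 8821))) - 13667)*(-5312 - 119) = -32349 + (686/((-6848/(-14551))) - 13667)*(-5431) = -32349 + (686/((-6848*(-1/14551))) - 13667)*(-5431) = -32349 + (686/(6848/14551) - 13667)*(-5431) = -32349 + (686*(14551/6848) - 13667)*(-5431) = -32349 + (4990993/3424 - 13667)*(-5431) = -32349 - 41804815/3424*(-5431) = -32349 + 227041950265/3424 = 226931187289/3424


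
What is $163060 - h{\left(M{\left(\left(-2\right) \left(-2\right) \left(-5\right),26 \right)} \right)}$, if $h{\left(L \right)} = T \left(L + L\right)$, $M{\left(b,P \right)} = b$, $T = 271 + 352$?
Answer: $187980$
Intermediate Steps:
$T = 623$
$h{\left(L \right)} = 1246 L$ ($h{\left(L \right)} = 623 \left(L + L\right) = 623 \cdot 2 L = 1246 L$)
$163060 - h{\left(M{\left(\left(-2\right) \left(-2\right) \left(-5\right),26 \right)} \right)} = 163060 - 1246 \left(-2\right) \left(-2\right) \left(-5\right) = 163060 - 1246 \cdot 4 \left(-5\right) = 163060 - 1246 \left(-20\right) = 163060 - -24920 = 163060 + 24920 = 187980$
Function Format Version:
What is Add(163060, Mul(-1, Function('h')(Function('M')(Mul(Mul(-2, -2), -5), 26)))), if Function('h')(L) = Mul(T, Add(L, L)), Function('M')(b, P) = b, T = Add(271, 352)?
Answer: 187980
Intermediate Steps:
T = 623
Function('h')(L) = Mul(1246, L) (Function('h')(L) = Mul(623, Add(L, L)) = Mul(623, Mul(2, L)) = Mul(1246, L))
Add(163060, Mul(-1, Function('h')(Function('M')(Mul(Mul(-2, -2), -5), 26)))) = Add(163060, Mul(-1, Mul(1246, Mul(Mul(-2, -2), -5)))) = Add(163060, Mul(-1, Mul(1246, Mul(4, -5)))) = Add(163060, Mul(-1, Mul(1246, -20))) = Add(163060, Mul(-1, -24920)) = Add(163060, 24920) = 187980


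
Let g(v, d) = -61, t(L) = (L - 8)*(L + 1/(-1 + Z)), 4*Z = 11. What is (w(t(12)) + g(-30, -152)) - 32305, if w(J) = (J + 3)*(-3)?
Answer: -227681/7 ≈ -32526.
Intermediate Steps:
Z = 11/4 (Z = (1/4)*11 = 11/4 ≈ 2.7500)
t(L) = (-8 + L)*(4/7 + L) (t(L) = (L - 8)*(L + 1/(-1 + 11/4)) = (-8 + L)*(L + 1/(7/4)) = (-8 + L)*(L + 4/7) = (-8 + L)*(4/7 + L))
w(J) = -9 - 3*J (w(J) = (3 + J)*(-3) = -9 - 3*J)
(w(t(12)) + g(-30, -152)) - 32305 = ((-9 - 3*(-32/7 + 12**2 - 52/7*12)) - 61) - 32305 = ((-9 - 3*(-32/7 + 144 - 624/7)) - 61) - 32305 = ((-9 - 3*352/7) - 61) - 32305 = ((-9 - 1056/7) - 61) - 32305 = (-1119/7 - 61) - 32305 = -1546/7 - 32305 = -227681/7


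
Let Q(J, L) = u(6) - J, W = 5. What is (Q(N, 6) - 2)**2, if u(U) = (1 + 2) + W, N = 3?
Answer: 9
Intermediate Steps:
u(U) = 8 (u(U) = (1 + 2) + 5 = 3 + 5 = 8)
Q(J, L) = 8 - J
(Q(N, 6) - 2)**2 = ((8 - 1*3) - 2)**2 = ((8 - 3) - 2)**2 = (5 - 2)**2 = 3**2 = 9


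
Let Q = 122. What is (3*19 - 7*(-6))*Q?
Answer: 12078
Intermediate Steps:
(3*19 - 7*(-6))*Q = (3*19 - 7*(-6))*122 = (57 + 42)*122 = 99*122 = 12078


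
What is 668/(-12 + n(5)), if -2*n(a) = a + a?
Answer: -668/17 ≈ -39.294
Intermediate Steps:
n(a) = -a (n(a) = -(a + a)/2 = -a)
668/(-12 + n(5)) = 668/(-12 - 1*5) = 668/(-12 - 5) = 668/(-17) = -1/17*668 = -668/17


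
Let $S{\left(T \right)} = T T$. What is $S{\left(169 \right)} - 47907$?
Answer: $-19346$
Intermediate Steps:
$S{\left(T \right)} = T^{2}$
$S{\left(169 \right)} - 47907 = 169^{2} - 47907 = 28561 - 47907 = -19346$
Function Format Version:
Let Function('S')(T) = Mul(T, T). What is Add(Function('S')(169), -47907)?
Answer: -19346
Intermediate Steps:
Function('S')(T) = Pow(T, 2)
Add(Function('S')(169), -47907) = Add(Pow(169, 2), -47907) = Add(28561, -47907) = -19346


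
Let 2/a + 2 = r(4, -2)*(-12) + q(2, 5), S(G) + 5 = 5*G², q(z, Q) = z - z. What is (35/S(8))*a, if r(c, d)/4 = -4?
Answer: 1/855 ≈ 0.0011696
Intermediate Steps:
r(c, d) = -16 (r(c, d) = 4*(-4) = -16)
q(z, Q) = 0
S(G) = -5 + 5*G²
a = 1/95 (a = 2/(-2 + (-16*(-12) + 0)) = 2/(-2 + (192 + 0)) = 2/(-2 + 192) = 2/190 = 2*(1/190) = 1/95 ≈ 0.010526)
(35/S(8))*a = (35/(-5 + 5*8²))*(1/95) = (35/(-5 + 5*64))*(1/95) = (35/(-5 + 320))*(1/95) = (35/315)*(1/95) = (35*(1/315))*(1/95) = (⅑)*(1/95) = 1/855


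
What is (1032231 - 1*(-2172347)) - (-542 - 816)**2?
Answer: 1360414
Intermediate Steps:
(1032231 - 1*(-2172347)) - (-542 - 816)**2 = (1032231 + 2172347) - 1*(-1358)**2 = 3204578 - 1*1844164 = 3204578 - 1844164 = 1360414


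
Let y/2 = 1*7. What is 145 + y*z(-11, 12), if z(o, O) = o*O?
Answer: -1703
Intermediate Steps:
z(o, O) = O*o
y = 14 (y = 2*(1*7) = 2*7 = 14)
145 + y*z(-11, 12) = 145 + 14*(12*(-11)) = 145 + 14*(-132) = 145 - 1848 = -1703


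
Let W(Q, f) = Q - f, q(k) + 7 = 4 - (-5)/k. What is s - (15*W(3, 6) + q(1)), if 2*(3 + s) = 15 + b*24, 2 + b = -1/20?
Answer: 229/10 ≈ 22.900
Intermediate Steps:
b = -41/20 (b = -2 - 1/20 = -41/20 ≈ -2.0500)
s = -201/10 (s = -3 + (15 - 41/20*24)/2 = -3 + (15 - 246/5)/2 = -3 + (½)*(-171/5) = -3 - 171/10 = -201/10 ≈ -20.100)
q(k) = -3 + 5/k (q(k) = -7 + (4 - (-5)/k) = -7 + (4 + 5/k) = -3 + 5/k)
s - (15*W(3, 6) + q(1)) = -201/10 - (15*(3 - 1*6) + (-3 + 5/1)) = -201/10 - (15*(3 - 6) + (-3 + 5*1)) = -201/10 - (15*(-3) + (-3 + 5)) = -201/10 - (-45 + 2) = -201/10 - 1*(-43) = -201/10 + 43 = 229/10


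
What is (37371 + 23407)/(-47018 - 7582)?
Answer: -30389/27300 ≈ -1.1131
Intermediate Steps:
(37371 + 23407)/(-47018 - 7582) = 60778/(-54600) = 60778*(-1/54600) = -30389/27300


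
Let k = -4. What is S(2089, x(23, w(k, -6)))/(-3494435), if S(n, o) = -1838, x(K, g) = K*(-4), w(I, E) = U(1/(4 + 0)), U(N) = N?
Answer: 1838/3494435 ≈ 0.00052598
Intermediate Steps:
w(I, E) = ¼ (w(I, E) = 1/(4 + 0) = 1/4 = ¼)
x(K, g) = -4*K
S(2089, x(23, w(k, -6)))/(-3494435) = -1838/(-3494435) = -1838*(-1/3494435) = 1838/3494435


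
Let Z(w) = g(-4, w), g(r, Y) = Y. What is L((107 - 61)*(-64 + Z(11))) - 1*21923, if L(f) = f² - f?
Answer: 5924359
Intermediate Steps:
Z(w) = w
L((107 - 61)*(-64 + Z(11))) - 1*21923 = ((107 - 61)*(-64 + 11))*(-1 + (107 - 61)*(-64 + 11)) - 1*21923 = (46*(-53))*(-1 + 46*(-53)) - 21923 = -2438*(-1 - 2438) - 21923 = -2438*(-2439) - 21923 = 5946282 - 21923 = 5924359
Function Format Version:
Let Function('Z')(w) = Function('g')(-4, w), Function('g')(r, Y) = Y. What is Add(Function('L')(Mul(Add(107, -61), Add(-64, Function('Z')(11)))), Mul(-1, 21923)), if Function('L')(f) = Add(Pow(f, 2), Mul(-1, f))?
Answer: 5924359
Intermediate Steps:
Function('Z')(w) = w
Add(Function('L')(Mul(Add(107, -61), Add(-64, Function('Z')(11)))), Mul(-1, 21923)) = Add(Mul(Mul(Add(107, -61), Add(-64, 11)), Add(-1, Mul(Add(107, -61), Add(-64, 11)))), Mul(-1, 21923)) = Add(Mul(Mul(46, -53), Add(-1, Mul(46, -53))), -21923) = Add(Mul(-2438, Add(-1, -2438)), -21923) = Add(Mul(-2438, -2439), -21923) = Add(5946282, -21923) = 5924359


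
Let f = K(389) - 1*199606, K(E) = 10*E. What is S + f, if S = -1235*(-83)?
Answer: -93211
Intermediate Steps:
S = 102505
f = -195716 (f = 10*389 - 1*199606 = 3890 - 199606 = -195716)
S + f = 102505 - 195716 = -93211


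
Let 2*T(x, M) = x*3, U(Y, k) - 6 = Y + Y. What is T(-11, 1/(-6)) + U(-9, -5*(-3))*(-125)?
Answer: 2967/2 ≈ 1483.5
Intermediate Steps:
U(Y, k) = 6 + 2*Y (U(Y, k) = 6 + (Y + Y) = 6 + 2*Y)
T(x, M) = 3*x/2 (T(x, M) = (x*3)/2 = (3*x)/2 = 3*x/2)
T(-11, 1/(-6)) + U(-9, -5*(-3))*(-125) = (3/2)*(-11) + (6 + 2*(-9))*(-125) = -33/2 + (6 - 18)*(-125) = -33/2 - 12*(-125) = -33/2 + 1500 = 2967/2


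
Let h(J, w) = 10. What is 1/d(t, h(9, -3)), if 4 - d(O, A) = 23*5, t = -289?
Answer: -1/111 ≈ -0.0090090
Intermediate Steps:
d(O, A) = -111 (d(O, A) = 4 - 23*5 = 4 - 1*115 = 4 - 115 = -111)
1/d(t, h(9, -3)) = 1/(-111) = -1/111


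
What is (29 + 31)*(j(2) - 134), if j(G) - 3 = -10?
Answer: -8460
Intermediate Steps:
j(G) = -7 (j(G) = 3 - 10 = -7)
(29 + 31)*(j(2) - 134) = (29 + 31)*(-7 - 134) = 60*(-141) = -8460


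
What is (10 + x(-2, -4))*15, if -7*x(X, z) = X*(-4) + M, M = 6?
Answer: 120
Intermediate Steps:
x(X, z) = -6/7 + 4*X/7 (x(X, z) = -(X*(-4) + 6)/7 = -(-4*X + 6)/7 = -(6 - 4*X)/7 = -6/7 + 4*X/7)
(10 + x(-2, -4))*15 = (10 + (-6/7 + (4/7)*(-2)))*15 = (10 + (-6/7 - 8/7))*15 = (10 - 2)*15 = 8*15 = 120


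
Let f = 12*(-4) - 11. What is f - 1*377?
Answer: -436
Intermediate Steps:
f = -59 (f = -48 - 11 = -59)
f - 1*377 = -59 - 1*377 = -59 - 377 = -436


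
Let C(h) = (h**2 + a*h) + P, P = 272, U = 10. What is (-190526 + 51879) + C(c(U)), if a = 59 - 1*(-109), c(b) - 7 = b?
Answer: -135230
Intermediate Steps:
c(b) = 7 + b
a = 168 (a = 59 + 109 = 168)
C(h) = 272 + h**2 + 168*h (C(h) = (h**2 + 168*h) + 272 = 272 + h**2 + 168*h)
(-190526 + 51879) + C(c(U)) = (-190526 + 51879) + (272 + (7 + 10)**2 + 168*(7 + 10)) = -138647 + (272 + 17**2 + 168*17) = -138647 + (272 + 289 + 2856) = -138647 + 3417 = -135230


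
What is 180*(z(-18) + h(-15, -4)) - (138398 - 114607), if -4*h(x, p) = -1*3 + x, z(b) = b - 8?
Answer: -27661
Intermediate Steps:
z(b) = -8 + b
h(x, p) = ¾ - x/4 (h(x, p) = -(-1*3 + x)/4 = -(-3 + x)/4 = ¾ - x/4)
180*(z(-18) + h(-15, -4)) - (138398 - 114607) = 180*((-8 - 18) + (¾ - ¼*(-15))) - (138398 - 114607) = 180*(-26 + (¾ + 15/4)) - 1*23791 = 180*(-26 + 9/2) - 23791 = 180*(-43/2) - 23791 = -3870 - 23791 = -27661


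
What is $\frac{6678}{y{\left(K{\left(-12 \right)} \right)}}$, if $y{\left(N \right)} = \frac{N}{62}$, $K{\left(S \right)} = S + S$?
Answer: $- \frac{34503}{2} \approx -17252.0$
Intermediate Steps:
$K{\left(S \right)} = 2 S$
$y{\left(N \right)} = \frac{N}{62}$ ($y{\left(N \right)} = N \frac{1}{62} = \frac{N}{62}$)
$\frac{6678}{y{\left(K{\left(-12 \right)} \right)}} = \frac{6678}{\frac{1}{62} \cdot 2 \left(-12\right)} = \frac{6678}{\frac{1}{62} \left(-24\right)} = \frac{6678}{- \frac{12}{31}} = 6678 \left(- \frac{31}{12}\right) = - \frac{34503}{2}$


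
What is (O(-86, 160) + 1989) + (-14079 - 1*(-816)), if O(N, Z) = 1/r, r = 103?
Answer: -1161221/103 ≈ -11274.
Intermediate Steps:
O(N, Z) = 1/103
(O(-86, 160) + 1989) + (-14079 - 1*(-816)) = (1/103 + 1989) + (-14079 - 1*(-816)) = 204868/103 + (-14079 + 816) = 204868/103 - 13263 = -1161221/103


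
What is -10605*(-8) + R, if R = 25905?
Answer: 110745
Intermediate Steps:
-10605*(-8) + R = -10605*(-8) + 25905 = 84840 + 25905 = 110745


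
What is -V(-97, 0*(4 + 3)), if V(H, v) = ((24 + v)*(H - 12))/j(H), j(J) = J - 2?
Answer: -872/33 ≈ -26.424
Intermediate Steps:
j(J) = -2 + J
V(H, v) = (-12 + H)*(24 + v)/(-2 + H) (V(H, v) = ((24 + v)*(H - 12))/(-2 + H) = ((24 + v)*(-12 + H))/(-2 + H) = ((-12 + H)*(24 + v))/(-2 + H) = (-12 + H)*(24 + v)/(-2 + H))
-V(-97, 0*(4 + 3)) = -(-288 - 0*(4 + 3) + 24*(-97) - 0*(4 + 3))/(-2 - 97) = -(-288 - 0*7 - 2328 - 0*7)/(-99) = -(-1)*(-288 - 12*0 - 2328 - 97*0)/99 = -(-1)*(-288 + 0 - 2328 + 0)/99 = -(-1)*(-2616)/99 = -1*872/33 = -872/33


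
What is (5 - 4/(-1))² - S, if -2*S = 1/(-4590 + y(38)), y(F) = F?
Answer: 737423/9104 ≈ 81.000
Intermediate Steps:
S = 1/9104 (S = -1/(2*(-4590 + 38)) = -½/(-4552) = -½*(-1/4552) = 1/9104 ≈ 0.00010984)
(5 - 4/(-1))² - S = (5 - 4/(-1))² - 1*1/9104 = (5 - 4*(-1))² - 1/9104 = (5 + 4)² - 1/9104 = 9² - 1/9104 = 81 - 1/9104 = 737423/9104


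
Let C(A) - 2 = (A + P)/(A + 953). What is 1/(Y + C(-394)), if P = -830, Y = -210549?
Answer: -559/117696997 ≈ -4.7495e-6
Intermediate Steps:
C(A) = 2 + (-830 + A)/(953 + A) (C(A) = 2 + (A - 830)/(A + 953) = 2 + (-830 + A)/(953 + A))
1/(Y + C(-394)) = 1/(-210549 + (1076 + 3*(-394))/(953 - 394)) = 1/(-210549 + (1076 - 1182)/559) = 1/(-210549 + (1/559)*(-106)) = 1/(-210549 - 106/559) = 1/(-117696997/559) = -559/117696997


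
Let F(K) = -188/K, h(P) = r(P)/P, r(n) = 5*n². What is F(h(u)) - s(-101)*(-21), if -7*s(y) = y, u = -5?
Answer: 7763/25 ≈ 310.52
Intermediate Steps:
s(y) = -y/7
h(P) = 5*P (h(P) = (5*P²)/P = 5*P)
F(h(u)) - s(-101)*(-21) = -188/(5*(-5)) - (-⅐*(-101))*(-21) = -188/(-25) - 101*(-21)/7 = -188*(-1/25) - 1*(-303) = 188/25 + 303 = 7763/25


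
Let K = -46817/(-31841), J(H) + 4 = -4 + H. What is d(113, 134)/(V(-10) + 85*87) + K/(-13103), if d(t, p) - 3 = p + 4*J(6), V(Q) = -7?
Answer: 53474544371/3082366858724 ≈ 0.017349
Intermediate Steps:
J(H) = -8 + H (J(H) = -4 + (-4 + H) = -8 + H)
d(t, p) = -5 + p (d(t, p) = 3 + (p + 4*(-8 + 6)) = 3 + (p + 4*(-2)) = 3 + (p - 8) = 3 + (-8 + p) = -5 + p)
K = 46817/31841 (K = -46817*(-1/31841) = 46817/31841 ≈ 1.4703)
d(113, 134)/(V(-10) + 85*87) + K/(-13103) = (-5 + 134)/(-7 + 85*87) + (46817/31841)/(-13103) = 129/(-7 + 7395) + (46817/31841)*(-1/13103) = 129/7388 - 46817/417212623 = 53474544371/3082366858724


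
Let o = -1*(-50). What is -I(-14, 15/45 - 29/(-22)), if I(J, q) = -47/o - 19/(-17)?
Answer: -151/850 ≈ -0.17765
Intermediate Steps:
o = 50
I(J, q) = 151/850 (I(J, q) = -47/50 - 19/(-17) = -47*1/50 - 19*(-1/17) = -47/50 + 19/17 = 151/850)
-I(-14, 15/45 - 29/(-22)) = -1*151/850 = -151/850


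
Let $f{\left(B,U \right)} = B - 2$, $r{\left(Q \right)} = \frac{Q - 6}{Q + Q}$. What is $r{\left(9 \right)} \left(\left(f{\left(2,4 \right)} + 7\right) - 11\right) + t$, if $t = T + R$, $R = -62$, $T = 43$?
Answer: $- \frac{59}{3} \approx -19.667$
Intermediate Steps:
$r{\left(Q \right)} = \frac{-6 + Q}{2 Q}$
$t = -19$ ($t = 43 - 62 = -19$)
$f{\left(B,U \right)} = -2 + B$ ($f{\left(B,U \right)} = B - 2 = -2 + B$)
$r{\left(9 \right)} \left(\left(f{\left(2,4 \right)} + 7\right) - 11\right) + t = \frac{-6 + 9}{2 \cdot 9} \left(\left(\left(-2 + 2\right) + 7\right) - 11\right) - 19 = \frac{1}{2} \cdot \frac{1}{9} \cdot 3 \left(\left(0 + 7\right) - 11\right) - 19 = \frac{7 - 11}{6} - 19 = \frac{1}{6} \left(-4\right) - 19 = - \frac{2}{3} - 19 = - \frac{59}{3}$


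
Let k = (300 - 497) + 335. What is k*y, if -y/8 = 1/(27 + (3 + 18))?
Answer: -23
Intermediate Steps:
y = -⅙ (y = -8/(27 + (3 + 18)) = -8/(27 + 21) = -8/48 = -8*1/48 = -⅙ ≈ -0.16667)
k = 138 (k = -197 + 335 = 138)
k*y = 138*(-⅙) = -23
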